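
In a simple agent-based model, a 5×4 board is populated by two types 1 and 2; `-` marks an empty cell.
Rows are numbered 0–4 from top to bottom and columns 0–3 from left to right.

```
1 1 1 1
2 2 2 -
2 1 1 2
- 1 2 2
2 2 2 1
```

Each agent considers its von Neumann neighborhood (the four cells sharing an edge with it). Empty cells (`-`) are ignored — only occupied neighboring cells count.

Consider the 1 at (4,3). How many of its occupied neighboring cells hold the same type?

0

Occupied neighbors of (4,3): (3,3)=2, (4,2)=2.
Same type (1): 0 of 2.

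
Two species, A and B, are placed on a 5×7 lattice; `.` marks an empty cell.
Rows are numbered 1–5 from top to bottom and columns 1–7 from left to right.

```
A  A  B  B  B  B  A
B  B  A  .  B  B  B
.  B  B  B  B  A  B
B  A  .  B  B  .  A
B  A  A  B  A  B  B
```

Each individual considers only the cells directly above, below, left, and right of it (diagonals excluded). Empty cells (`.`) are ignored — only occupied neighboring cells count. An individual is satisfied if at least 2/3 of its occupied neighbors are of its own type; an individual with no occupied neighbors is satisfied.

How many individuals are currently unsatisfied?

18

Row 1: (1,1)A 1/2 ✗ · (1,2)A 1/3 ✗ · (1,3)B 1/3 ✗ · (1,4)B 2/2 ✓ · (1,5)B 3/3 ✓ · (1,6)B 2/3 ✓ · (1,7)A 0/2 ✗
Row 2: (2,1)B 1/2 ✗ · (2,2)B 2/4 ✗ · (2,3)A 0/3 ✗ · (2,5)B 3/3 ✓ · (2,6)B 3/4 ✓ · (2,7)B 2/3 ✓
Row 3: (3,2)B 2/3 ✓ · (3,3)B 2/3 ✓ · (3,4)B 3/3 ✓ · (3,5)B 3/4 ✓ · (3,6)A 0/3 ✗ · (3,7)B 1/3 ✗
Row 4: (4,1)B 1/2 ✗ · (4,2)A 1/3 ✗ · (4,4)B 3/3 ✓ · (4,5)B 2/3 ✓ · (4,7)A 0/2 ✗
Row 5: (5,1)B 1/2 ✗ · (5,2)A 2/3 ✓ · (5,3)A 1/2 ✗ · (5,4)B 1/3 ✗ · (5,5)A 0/3 ✗ · (5,6)B 1/2 ✗ · (5,7)B 1/2 ✗
Unsatisfied: (1,1), (1,2), (1,3), (1,7), (2,1), (2,2), (2,3), (3,6), (3,7), (4,1), (4,2), (4,7), (5,1), (5,3), (5,4), (5,5), (5,6), (5,7) — 18 in total.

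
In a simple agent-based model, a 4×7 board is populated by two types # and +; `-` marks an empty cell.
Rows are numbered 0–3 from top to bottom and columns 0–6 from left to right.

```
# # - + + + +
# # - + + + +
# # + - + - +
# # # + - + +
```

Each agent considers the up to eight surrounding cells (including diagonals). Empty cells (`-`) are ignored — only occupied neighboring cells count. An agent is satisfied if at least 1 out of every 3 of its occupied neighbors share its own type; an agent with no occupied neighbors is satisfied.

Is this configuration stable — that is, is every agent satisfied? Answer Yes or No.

Yes

Row 0: (0,0)# 3/3 ok · (0,1)# 3/3 ok · (0,3)+ 3/3 ok · (0,4)+ 5/5 ok · (0,5)+ 5/5 ok · (0,6)+ 3/3 ok
Row 1: (1,0)# 5/5 ok · (1,1)# 5/6 ok · (1,3)+ 5/5 ok · (1,4)+ 6/6 ok · (1,5)+ 7/7 ok · (1,6)+ 4/4 ok
Row 2: (2,0)# 5/5 ok · (2,1)# 6/7 ok · (2,2)+ 2/6 ok · (2,4)+ 5/5 ok · (2,6)+ 4/4 ok
Row 3: (3,0)# 3/3 ok · (3,1)# 4/5 ok · (3,2)# 2/4 ok · (3,3)+ 2/3 ok · (3,5)+ 3/3 ok · (3,6)+ 2/2 ok
All meet the threshold, so the configuration is stable.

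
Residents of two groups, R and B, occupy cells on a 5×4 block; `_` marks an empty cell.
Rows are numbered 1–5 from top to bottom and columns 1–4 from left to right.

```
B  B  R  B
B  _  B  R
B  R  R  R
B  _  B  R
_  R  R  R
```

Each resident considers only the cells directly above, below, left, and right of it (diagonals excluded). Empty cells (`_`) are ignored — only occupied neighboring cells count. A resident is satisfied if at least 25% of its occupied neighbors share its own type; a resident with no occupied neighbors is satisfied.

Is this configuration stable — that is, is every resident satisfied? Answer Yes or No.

Row 1: (1,1)B 2/2 ✓ · (1,2)B 1/2 ✓ · (1,3)R 0/3 ✗ · (1,4)B 0/2 ✗
Row 2: (2,1)B 2/2 ✓ · (2,3)B 0/3 ✗ · (2,4)R 1/3 ✓
Row 3: (3,1)B 2/3 ✓ · (3,2)R 1/2 ✓ · (3,3)R 2/4 ✓ · (3,4)R 3/3 ✓
Row 4: (4,1)B 1/1 ✓ · (4,3)B 0/3 ✗ · (4,4)R 2/3 ✓
Row 5: (5,2)R 1/1 ✓ · (5,3)R 2/3 ✓ · (5,4)R 2/2 ✓
For instance (1,3) has only 0/3 same-type neighbors, below 1/4.

No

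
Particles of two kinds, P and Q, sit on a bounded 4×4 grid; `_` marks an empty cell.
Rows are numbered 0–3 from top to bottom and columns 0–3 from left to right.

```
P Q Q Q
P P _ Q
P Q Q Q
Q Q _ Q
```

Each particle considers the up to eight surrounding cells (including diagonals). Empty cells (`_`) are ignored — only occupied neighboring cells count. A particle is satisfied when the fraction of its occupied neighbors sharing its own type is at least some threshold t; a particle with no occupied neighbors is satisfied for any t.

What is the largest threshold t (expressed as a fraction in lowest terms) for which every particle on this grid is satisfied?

Row 0: (0,0)P 2/3 · (0,1)Q 1/4 · (0,2)Q 3/4 · (0,3)Q 2/2
Row 1: (1,0)P 3/5 · (1,1)P 3/7 · (1,3)Q 4/4
Row 2: (2,0)P 2/5 · (2,1)Q 3/6 · (2,2)Q 5/6 · (2,3)Q 3/3
Row 3: (3,0)Q 2/3 · (3,1)Q 3/4 · (3,3)Q 2/2
The smallest same-type fraction is 1/4 at (0,1), which reduces to 1/4. Any threshold above that leaves this particle unsatisfied.

1/4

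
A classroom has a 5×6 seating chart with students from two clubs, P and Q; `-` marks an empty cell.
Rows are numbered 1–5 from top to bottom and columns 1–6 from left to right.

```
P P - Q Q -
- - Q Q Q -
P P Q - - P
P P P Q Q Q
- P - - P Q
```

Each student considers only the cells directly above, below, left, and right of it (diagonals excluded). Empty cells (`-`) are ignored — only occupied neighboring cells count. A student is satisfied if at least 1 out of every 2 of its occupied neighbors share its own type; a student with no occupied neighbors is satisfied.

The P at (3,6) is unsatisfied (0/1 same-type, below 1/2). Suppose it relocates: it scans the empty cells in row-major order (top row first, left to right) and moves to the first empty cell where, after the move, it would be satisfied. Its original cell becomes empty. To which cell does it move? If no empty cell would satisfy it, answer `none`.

Vacating (3,6). Empty cells in order:
  (1,3): 1/3 same-type → still unsatisfied.
  (1,6): 0/1 same-type → still unsatisfied.
  (2,1): 2/2 same-type → satisfied — stop here.

(2,1)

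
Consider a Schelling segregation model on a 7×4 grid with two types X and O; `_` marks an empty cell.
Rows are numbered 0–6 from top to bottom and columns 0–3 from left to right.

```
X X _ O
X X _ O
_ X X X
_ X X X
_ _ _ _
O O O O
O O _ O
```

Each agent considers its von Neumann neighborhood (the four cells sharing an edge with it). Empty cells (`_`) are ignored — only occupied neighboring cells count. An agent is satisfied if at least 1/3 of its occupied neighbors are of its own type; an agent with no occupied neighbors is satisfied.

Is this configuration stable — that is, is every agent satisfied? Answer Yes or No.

Yes

Row 0: (0,0)X 2/2 ✓ · (0,1)X 2/2 ✓ · (0,3)O 1/1 ✓
Row 1: (1,0)X 2/2 ✓ · (1,1)X 3/3 ✓ · (1,3)O 1/2 ✓
Row 2: (2,1)X 3/3 ✓ · (2,2)X 3/3 ✓ · (2,3)X 2/3 ✓
Row 3: (3,1)X 2/2 ✓ · (3,2)X 3/3 ✓ · (3,3)X 2/2 ✓
Row 5: (5,0)O 2/2 ✓ · (5,1)O 3/3 ✓ · (5,2)O 2/2 ✓ · (5,3)O 2/2 ✓
Row 6: (6,0)O 2/2 ✓ · (6,1)O 2/2 ✓ · (6,3)O 1/1 ✓
All meet the threshold, so the configuration is stable.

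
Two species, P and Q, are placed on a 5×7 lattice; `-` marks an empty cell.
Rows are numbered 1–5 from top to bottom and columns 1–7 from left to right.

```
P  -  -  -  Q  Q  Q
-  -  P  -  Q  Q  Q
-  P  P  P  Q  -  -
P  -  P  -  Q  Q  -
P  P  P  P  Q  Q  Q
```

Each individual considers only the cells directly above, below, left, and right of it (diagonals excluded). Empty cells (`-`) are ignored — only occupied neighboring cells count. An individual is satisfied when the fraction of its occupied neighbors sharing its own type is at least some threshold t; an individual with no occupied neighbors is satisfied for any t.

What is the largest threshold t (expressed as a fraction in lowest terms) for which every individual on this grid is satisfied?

1/2

Row 1: (1,1)P — no occupied neighbors · (1,5)Q 2/2 · (1,6)Q 3/3 · (1,7)Q 2/2
Row 2: (2,3)P 1/1 · (2,5)Q 3/3 · (2,6)Q 3/3 · (2,7)Q 2/2
Row 3: (3,2)P 1/1 · (3,3)P 4/4 · (3,4)P 1/2 · (3,5)Q 2/3
Row 4: (4,1)P 1/1 · (4,3)P 2/2 · (4,5)Q 3/3 · (4,6)Q 2/2
Row 5: (5,1)P 2/2 · (5,2)P 2/2 · (5,3)P 3/3 · (5,4)P 1/2 · (5,5)Q 2/3 · (5,6)Q 3/3 · (5,7)Q 1/1
The smallest same-type fraction is 1/2 at (3,4), which reduces to 1/2. Any threshold above that leaves this individual unsatisfied.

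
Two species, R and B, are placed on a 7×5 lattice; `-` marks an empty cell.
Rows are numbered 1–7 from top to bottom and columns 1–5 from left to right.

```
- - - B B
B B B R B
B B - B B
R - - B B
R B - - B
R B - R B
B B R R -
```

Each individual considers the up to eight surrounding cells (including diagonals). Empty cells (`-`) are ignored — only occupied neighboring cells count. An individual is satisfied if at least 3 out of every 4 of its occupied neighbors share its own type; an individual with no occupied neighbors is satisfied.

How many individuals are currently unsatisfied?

Row 1: (1,4)B 3/4 ok · (1,5)B 2/3 unhappy
Row 2: (2,1)B 3/3 ok · (2,2)B 4/4 ok · (2,3)B 4/5 ok · (2,4)R 0/6 unhappy · (2,5)B 4/5 ok
Row 3: (3,1)B 3/4 ok · (3,2)B 4/5 ok · (3,4)B 5/6 ok · (3,5)B 4/5 ok
Row 4: (4,1)R 1/4 unhappy · (4,4)B 4/4 ok · (4,5)B 4/4 ok
Row 5: (5,1)R 2/4 unhappy · (5,2)B 1/4 unhappy · (5,5)B 3/4 ok
Row 6: (6,1)R 1/5 unhappy · (6,2)B 3/6 unhappy · (6,4)R 2/4 unhappy · (6,5)B 1/3 unhappy
Row 7: (7,1)B 2/3 unhappy · (7,2)B 2/4 unhappy · (7,3)R 2/4 unhappy · (7,4)R 2/3 unhappy
Unsatisfied: (1,5), (2,4), (4,1), (5,1), (5,2), (6,1), (6,2), (6,4), (6,5), (7,1), (7,2), (7,3), (7,4) — 13 in total.

13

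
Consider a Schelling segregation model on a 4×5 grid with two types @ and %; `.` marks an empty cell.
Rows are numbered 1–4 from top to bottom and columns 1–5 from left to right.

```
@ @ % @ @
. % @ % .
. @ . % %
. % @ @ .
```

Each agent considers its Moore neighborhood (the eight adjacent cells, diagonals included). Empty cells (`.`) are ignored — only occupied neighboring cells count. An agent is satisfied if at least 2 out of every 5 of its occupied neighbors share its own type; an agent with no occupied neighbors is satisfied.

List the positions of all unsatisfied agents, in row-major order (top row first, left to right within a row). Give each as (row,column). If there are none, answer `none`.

(1,1)@ 1/2 ✓
(1,2)@ 2/4 ✓
(1,3)% 2/5 ✓
(1,4)@ 2/4 ✓
(1,5)@ 1/2 ✓
(2,2)% 1/5 ✗
(2,3)@ 3/7 ✓
(2,4)% 3/6 ✓
(3,2)@ 2/4 ✓
(3,4)% 2/5 ✓
(3,5)% 2/3 ✓
(4,2)% 0/2 ✗
(4,3)@ 2/4 ✓
(4,4)@ 1/3 ✗

(2,2), (4,2), (4,4)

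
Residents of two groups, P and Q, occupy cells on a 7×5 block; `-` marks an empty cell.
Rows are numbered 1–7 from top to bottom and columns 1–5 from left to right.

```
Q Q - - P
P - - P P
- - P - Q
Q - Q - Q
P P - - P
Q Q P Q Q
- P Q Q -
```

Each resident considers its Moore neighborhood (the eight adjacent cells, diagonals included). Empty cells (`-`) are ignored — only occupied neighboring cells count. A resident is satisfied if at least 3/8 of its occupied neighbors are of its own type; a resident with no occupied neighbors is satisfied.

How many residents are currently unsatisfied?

(1,1)Q 1/2 ✓
(1,2)Q 1/2 ✓
(1,5)P 2/2 ✓
(2,1)P 0/2 ✗
(2,4)P 3/4 ✓
(2,5)P 2/3 ✓
(3,3)P 1/2 ✓
(3,5)Q 1/3 ✗
(4,1)Q 0/2 ✗
(4,3)Q 0/2 ✗
(4,5)Q 1/2 ✓
(5,1)P 1/4 ✗
(5,2)P 2/6 ✗
(5,5)P 0/3 ✗
(6,1)Q 1/4 ✗
(6,2)Q 2/6 ✗
(6,3)P 2/6 ✗
(6,4)Q 3/5 ✓
(6,5)Q 2/3 ✓
(7,2)P 1/4 ✗
(7,3)Q 3/5 ✓
(7,4)Q 3/4 ✓
Unsatisfied: (2,1), (3,5), (4,1), (4,3), (5,1), (5,2), (5,5), (6,1), (6,2), (6,3), (7,2) — 11 in total.

11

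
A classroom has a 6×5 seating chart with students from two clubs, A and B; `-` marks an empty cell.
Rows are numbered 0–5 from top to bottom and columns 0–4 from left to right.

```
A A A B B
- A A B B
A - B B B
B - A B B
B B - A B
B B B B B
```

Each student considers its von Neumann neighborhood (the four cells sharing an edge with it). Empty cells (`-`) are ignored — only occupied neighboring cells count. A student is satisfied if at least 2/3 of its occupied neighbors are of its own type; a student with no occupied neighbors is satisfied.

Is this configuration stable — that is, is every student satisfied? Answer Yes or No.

No

(0,0)A 1/1 ok
(0,1)A 3/3 ok
(0,2)A 2/3 ok
(0,3)B 2/3 ok
(0,4)B 2/2 ok
(1,1)A 2/2 ok
(1,2)A 2/4 unhappy
(1,3)B 3/4 ok
(1,4)B 3/3 ok
(2,0)A 0/1 unhappy
(2,2)B 1/3 unhappy
(2,3)B 4/4 ok
(2,4)B 3/3 ok
(3,0)B 1/2 unhappy
(3,2)A 0/2 unhappy
(3,3)B 2/4 unhappy
(3,4)B 3/3 ok
(4,0)B 3/3 ok
(4,1)B 2/2 ok
(4,3)A 0/3 unhappy
(4,4)B 2/3 ok
(5,0)B 2/2 ok
(5,1)B 3/3 ok
(5,2)B 2/2 ok
(5,3)B 2/3 ok
(5,4)B 2/2 ok
For instance (1,2) has only 2/4 same-type neighbors, below 2/3.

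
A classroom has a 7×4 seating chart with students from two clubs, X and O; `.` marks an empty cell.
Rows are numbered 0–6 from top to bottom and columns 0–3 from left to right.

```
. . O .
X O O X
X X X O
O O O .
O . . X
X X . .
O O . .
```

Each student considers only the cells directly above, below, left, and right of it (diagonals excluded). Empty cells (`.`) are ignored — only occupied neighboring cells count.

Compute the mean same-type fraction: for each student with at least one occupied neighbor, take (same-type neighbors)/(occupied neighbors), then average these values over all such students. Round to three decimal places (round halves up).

0.466

(0,2)O 1/1
(1,0)X 1/2
(1,1)O 1/3
(1,2)O 2/4
(1,3)X 0/2
(2,0)X 2/3
(2,1)X 2/4
(2,2)X 1/4
(2,3)O 0/2
(3,0)O 2/3
(3,1)O 2/3
(3,2)O 1/2
(4,0)O 1/2
(4,3)X — no occupied neighbors
(5,0)X 1/3
(5,1)X 1/2
(6,0)O 1/2
(6,1)O 1/2
Sum over 17 students: 1/1 + 1/2 + 1/3 + 2/4 + 0/2 + 2/3 + 2/4 + 1/4 + 0/2 + 2/3 + 2/3 + 1/2 + 1/2 + 1/3 + 1/2 + 1/2 + 1/2 = 95/12; mean = 95/12 ÷ 17 = 95/204 = 0.465686… → 0.466.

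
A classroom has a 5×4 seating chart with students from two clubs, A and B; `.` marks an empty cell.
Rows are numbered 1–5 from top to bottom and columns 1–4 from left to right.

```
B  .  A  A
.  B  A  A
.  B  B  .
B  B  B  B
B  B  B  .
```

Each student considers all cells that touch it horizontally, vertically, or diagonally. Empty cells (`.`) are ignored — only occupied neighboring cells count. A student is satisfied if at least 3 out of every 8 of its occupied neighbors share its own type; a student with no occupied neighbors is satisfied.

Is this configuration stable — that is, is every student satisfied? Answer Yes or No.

(1,1)B 1/1 ok
(1,3)A 3/4 ok
(1,4)A 3/3 ok
(2,2)B 3/5 ok
(2,3)A 3/6 ok
(2,4)A 3/4 ok
(3,2)B 5/6 ok
(3,3)B 5/7 ok
(4,1)B 4/4 ok
(4,2)B 7/7 ok
(4,3)B 6/6 ok
(4,4)B 3/3 ok
(5,1)B 3/3 ok
(5,2)B 5/5 ok
(5,3)B 4/4 ok
All meet the threshold, so the configuration is stable.

Yes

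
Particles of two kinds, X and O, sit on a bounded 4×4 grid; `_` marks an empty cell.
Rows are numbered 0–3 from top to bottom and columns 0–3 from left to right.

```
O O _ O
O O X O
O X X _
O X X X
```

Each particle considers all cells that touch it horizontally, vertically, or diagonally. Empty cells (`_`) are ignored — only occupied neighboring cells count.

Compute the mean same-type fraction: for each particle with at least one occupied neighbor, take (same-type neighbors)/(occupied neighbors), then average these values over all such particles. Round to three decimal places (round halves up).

(0,0)O 3/3
(0,1)O 3/4
(0,3)O 1/2
(1,0)O 4/5
(1,1)O 4/7
(1,2)X 2/6
(1,3)O 1/3
(2,0)O 3/5
(2,1)X 4/8
(2,2)X 5/7
(3,0)O 1/3
(3,1)X 3/5
(3,2)X 4/4
(3,3)X 2/2
Sum over 14 particles: 3/3 + 3/4 + 1/2 + 4/5 + 4/7 + 2/6 + 1/3 + 3/5 + 4/8 + 5/7 + 1/3 + 3/5 + 4/4 + 2/2 = 253/28; mean = 253/28 ÷ 14 = 253/392 = 0.645408… → 0.645.

0.645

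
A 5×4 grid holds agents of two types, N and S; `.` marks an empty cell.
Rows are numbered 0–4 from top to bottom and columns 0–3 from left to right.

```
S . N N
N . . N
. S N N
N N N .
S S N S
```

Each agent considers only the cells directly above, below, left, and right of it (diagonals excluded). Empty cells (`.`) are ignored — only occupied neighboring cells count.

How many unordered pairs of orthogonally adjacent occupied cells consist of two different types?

Scan each occupied cell's neighbors to the right and below so each pair is counted once.
From row 0: 1 unlike of 3 pairs (running 1/3).
From row 1: 0 unlike of 1 pairs (running 1/4).
From row 2: 2 unlike of 4 pairs (running 3/8).
From row 3: 2 unlike of 5 pairs (running 5/13).
From row 4: 2 unlike of 3 pairs (running 7/16).
Total adjacent occupied pairs: 16; unlike-type pairs: 7.

7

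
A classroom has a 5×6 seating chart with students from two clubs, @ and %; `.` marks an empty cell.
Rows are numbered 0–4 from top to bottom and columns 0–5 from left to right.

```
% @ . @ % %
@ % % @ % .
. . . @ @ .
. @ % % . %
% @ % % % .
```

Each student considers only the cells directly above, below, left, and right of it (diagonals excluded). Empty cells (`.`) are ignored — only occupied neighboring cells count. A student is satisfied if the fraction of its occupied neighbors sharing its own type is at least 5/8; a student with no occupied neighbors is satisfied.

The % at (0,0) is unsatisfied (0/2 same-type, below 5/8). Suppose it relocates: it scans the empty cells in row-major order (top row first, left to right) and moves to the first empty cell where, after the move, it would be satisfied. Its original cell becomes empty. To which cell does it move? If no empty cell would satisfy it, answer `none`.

Vacating (0,0). Empty cells in order:
  (0,2): 1/3 same-type → still unsatisfied.
  (1,5): 2/2 same-type → satisfied — stop here.

(1,5)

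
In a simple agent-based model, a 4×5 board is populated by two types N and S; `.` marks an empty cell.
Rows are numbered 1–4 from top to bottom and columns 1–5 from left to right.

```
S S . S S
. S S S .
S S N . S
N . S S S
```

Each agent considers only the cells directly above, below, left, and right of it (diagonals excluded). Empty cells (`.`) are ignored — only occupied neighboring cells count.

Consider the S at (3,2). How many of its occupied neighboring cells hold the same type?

2

Occupied neighbors of (3,2): (2,2)=S, (3,1)=S, (3,3)=N.
Same type (S): 2 of 3.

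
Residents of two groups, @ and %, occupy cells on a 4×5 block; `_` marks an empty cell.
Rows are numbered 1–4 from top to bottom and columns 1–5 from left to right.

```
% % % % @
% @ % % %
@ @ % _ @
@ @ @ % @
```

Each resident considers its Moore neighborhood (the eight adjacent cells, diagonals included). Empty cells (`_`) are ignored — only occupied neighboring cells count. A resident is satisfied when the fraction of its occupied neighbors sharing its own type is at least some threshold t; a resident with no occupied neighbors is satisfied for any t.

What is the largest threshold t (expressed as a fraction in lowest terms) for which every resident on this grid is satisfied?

0/1

Row 1: (1,1)% 2/3 · (1,2)% 4/5 · (1,3)% 4/5 · (1,4)% 4/5 · (1,5)@ 0/3
Row 2: (2,1)% 2/5 · (2,2)@ 2/8 · (2,3)% 5/7 · (2,4)% 5/7 · (2,5)% 2/4
Row 3: (3,1)@ 4/5 · (3,2)@ 5/8 · (3,3)% 3/7 · (3,5)@ 1/4
Row 4: (4,1)@ 3/3 · (4,2)@ 4/5 · (4,3)@ 2/4 · (4,4)% 1/4 · (4,5)@ 1/2
The smallest same-type fraction is 0/3 at (1,5), which reduces to 0/1. Any threshold above that leaves this resident unsatisfied.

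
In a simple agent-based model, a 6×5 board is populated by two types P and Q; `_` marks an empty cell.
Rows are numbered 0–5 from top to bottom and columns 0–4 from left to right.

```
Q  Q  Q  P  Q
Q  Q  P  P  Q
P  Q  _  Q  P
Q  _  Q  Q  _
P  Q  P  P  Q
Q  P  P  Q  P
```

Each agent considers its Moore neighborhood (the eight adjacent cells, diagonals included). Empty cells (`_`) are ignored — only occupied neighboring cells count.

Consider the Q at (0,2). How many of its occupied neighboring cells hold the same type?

Occupied neighbors of (0,2): (0,1)=Q, (0,3)=P, (1,1)=Q, (1,2)=P, (1,3)=P.
Same type (Q): 2 of 5.

2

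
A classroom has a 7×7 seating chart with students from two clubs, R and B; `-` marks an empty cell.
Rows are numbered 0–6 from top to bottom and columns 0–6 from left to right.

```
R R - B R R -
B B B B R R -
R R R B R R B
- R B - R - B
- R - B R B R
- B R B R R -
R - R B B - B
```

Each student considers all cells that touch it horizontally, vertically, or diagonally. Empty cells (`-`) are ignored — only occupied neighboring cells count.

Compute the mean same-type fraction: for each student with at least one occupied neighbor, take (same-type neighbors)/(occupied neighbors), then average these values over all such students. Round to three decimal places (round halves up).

0.422

(0,0)R 1/3
(0,1)R 1/4
(0,3)B 2/4
(0,4)R 3/5
(0,5)R 3/3
(1,0)B 1/5
(1,1)B 2/7
(1,2)B 4/7
(1,3)B 3/7
(1,4)R 5/8
(1,5)R 5/6
(2,0)R 2/4
(2,1)R 3/7
(2,2)R 2/7
(2,3)B 3/7
(2,4)R 4/6
(2,5)R 4/6
(2,6)B 1/3
(3,1)R 4/5
(3,2)B 2/6
(3,4)R 3/6
(3,6)B 2/4
(4,1)R 2/4
(4,3)B 2/6
(4,4)R 3/6
(4,5)B 1/6
(4,6)R 1/3
(5,1)B 0/4
(5,2)R 2/6
(5,3)B 3/7
(5,4)R 2/7
(5,5)R 3/6
(6,0)R 0/1
(6,2)R 1/4
(6,3)B 2/5
(6,4)B 2/4
(6,6)B 0/1
Sum over 37 students: 1/3 + 1/4 + 2/4 + 3/5 + 3/3 + 1/5 + 2/7 + 4/7 + 3/7 + 5/8 + 5/6 + 2/4 + 3/7 + 2/7 + 3/7 + 4/6 + 4/6 + 1/3 + 4/5 + 2/6 + 3/6 + 2/4 + 2/4 + 2/6 + 3/6 + 1/6 + 1/3 + 0/4 + 2/6 + 3/7 + 2/7 + 3/6 + 0/1 + 1/4 + 2/5 + 2/4 + 0/1 = 2621/168; mean = 2621/168 ÷ 37 = 2621/6216 = 0.421653… → 0.422.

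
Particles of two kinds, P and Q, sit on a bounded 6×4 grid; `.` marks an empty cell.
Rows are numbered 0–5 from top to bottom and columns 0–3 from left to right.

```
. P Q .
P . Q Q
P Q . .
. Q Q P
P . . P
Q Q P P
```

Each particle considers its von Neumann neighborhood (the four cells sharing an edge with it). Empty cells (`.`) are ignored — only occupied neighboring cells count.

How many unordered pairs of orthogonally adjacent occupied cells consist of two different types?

5

Scan each occupied cell's neighbors to the right and below so each pair is counted once.
From row 0: 1 unlike of 2 pairs (running 1/2).
From row 1: 0 unlike of 2 pairs (running 1/4).
From row 2: 1 unlike of 2 pairs (running 2/6).
From row 3: 1 unlike of 3 pairs (running 3/9).
From row 4: 1 unlike of 2 pairs (running 4/11).
From row 5: 1 unlike of 3 pairs (running 5/14).
Total adjacent occupied pairs: 14; unlike-type pairs: 5.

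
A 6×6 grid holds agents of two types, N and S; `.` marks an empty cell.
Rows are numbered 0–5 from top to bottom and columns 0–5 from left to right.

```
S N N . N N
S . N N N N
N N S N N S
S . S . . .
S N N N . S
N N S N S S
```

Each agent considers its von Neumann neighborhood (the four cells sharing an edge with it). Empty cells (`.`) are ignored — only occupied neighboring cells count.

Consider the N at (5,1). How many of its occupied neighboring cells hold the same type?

Occupied neighbors of (5,1): (4,1)=N, (5,0)=N, (5,2)=S.
Same type (N): 2 of 3.

2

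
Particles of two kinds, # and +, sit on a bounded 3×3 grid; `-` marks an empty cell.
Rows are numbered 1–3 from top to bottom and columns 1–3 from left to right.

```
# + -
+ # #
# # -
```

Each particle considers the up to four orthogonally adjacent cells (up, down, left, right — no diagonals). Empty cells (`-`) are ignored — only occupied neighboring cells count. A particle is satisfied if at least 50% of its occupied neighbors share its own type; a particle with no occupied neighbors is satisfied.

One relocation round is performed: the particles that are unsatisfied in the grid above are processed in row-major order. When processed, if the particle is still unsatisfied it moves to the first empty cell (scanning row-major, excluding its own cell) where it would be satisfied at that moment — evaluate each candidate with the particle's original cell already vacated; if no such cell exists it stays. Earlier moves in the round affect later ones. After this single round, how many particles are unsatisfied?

Initially unsatisfied (in order): (1,1), (1,2), (2,1).
  (1,1) → (1,3).
  (1,2) → (1,1).
  (2,1): no empty cell satisfies it; stays.
Resulting grid:
+ - #
+ # #
# # -
Unsatisfied now: (2,1).

1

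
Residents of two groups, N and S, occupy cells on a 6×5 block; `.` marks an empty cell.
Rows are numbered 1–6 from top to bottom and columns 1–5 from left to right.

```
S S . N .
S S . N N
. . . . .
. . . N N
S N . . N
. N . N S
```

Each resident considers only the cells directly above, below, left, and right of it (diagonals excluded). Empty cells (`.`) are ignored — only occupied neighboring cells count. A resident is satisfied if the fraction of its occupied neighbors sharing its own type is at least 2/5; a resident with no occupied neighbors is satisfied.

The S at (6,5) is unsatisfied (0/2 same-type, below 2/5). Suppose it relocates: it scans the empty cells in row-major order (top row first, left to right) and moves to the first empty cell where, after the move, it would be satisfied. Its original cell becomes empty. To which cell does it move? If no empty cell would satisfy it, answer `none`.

(1,3)

Vacating (6,5). Empty cells in order:
  (1,3): 1/2 same-type → satisfied — stop here.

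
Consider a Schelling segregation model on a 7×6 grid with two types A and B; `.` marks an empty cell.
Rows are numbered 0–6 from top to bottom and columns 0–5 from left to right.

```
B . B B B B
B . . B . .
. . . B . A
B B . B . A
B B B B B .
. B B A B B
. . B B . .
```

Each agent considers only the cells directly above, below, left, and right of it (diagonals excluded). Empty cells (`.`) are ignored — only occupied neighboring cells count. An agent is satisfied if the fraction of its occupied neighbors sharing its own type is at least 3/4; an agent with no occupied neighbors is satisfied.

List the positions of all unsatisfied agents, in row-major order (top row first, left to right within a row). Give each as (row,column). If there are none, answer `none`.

(5,3), (5,4), (6,3)

Row 0: (0,0)B 1/1 satisfied · (0,2)B 1/1 satisfied · (0,3)B 3/3 satisfied · (0,4)B 2/2 satisfied · (0,5)B 1/1 satisfied
Row 1: (1,0)B 1/1 satisfied · (1,3)B 2/2 satisfied
Row 2: (2,3)B 2/2 satisfied · (2,5)A 1/1 satisfied
Row 3: (3,0)B 2/2 satisfied · (3,1)B 2/2 satisfied · (3,3)B 2/2 satisfied · (3,5)A 1/1 satisfied
Row 4: (4,0)B 2/2 satisfied · (4,1)B 4/4 satisfied · (4,2)B 3/3 satisfied · (4,3)B 3/4 satisfied · (4,4)B 2/2 satisfied
Row 5: (5,1)B 2/2 satisfied · (5,2)B 3/4 satisfied · (5,3)A 0/4 not · (5,4)B 2/3 not · (5,5)B 1/1 satisfied
Row 6: (6,2)B 2/2 satisfied · (6,3)B 1/2 not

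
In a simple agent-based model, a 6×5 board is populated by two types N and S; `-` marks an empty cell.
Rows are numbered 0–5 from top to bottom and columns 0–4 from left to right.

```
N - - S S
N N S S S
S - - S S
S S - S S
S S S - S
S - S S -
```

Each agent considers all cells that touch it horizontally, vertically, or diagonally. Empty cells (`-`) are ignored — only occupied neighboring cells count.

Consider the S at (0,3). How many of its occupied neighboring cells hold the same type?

4

Occupied neighbors of (0,3): (0,4)=S, (1,2)=S, (1,3)=S, (1,4)=S.
Same type (S): 4 of 4.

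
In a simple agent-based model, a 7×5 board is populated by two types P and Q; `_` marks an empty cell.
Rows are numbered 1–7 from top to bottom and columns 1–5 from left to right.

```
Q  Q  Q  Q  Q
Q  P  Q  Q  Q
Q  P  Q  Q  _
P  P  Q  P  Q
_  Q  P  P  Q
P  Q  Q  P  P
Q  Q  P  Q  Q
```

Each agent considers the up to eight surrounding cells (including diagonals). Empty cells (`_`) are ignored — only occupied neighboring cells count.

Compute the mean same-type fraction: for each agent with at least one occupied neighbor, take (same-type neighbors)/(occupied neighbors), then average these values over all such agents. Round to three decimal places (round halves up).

0.532

Row 1: (1,1)Q 2/3 · (1,2)Q 4/5 · (1,3)Q 4/5 · (1,4)Q 5/5 · (1,5)Q 3/3
Row 2: (2,1)Q 3/5 · (2,2)P 1/8 · (2,3)Q 6/8 · (2,4)Q 7/7 · (2,5)Q 4/4
Row 3: (3,1)Q 1/5 · (3,2)P 3/8 · (3,3)Q 4/8 · (3,4)Q 6/7
Row 4: (4,1)P 2/4 · (4,2)P 3/7 · (4,3)Q 3/8 · (4,4)P 2/7 · (4,5)Q 2/4
Row 5: (5,2)Q 3/7 · (5,3)P 4/8 · (5,4)P 4/8 · (5,5)Q 1/5
Row 6: (6,1)P 0/4 · (6,2)Q 4/7 · (6,3)Q 4/8 · (6,4)P 4/8 · (6,5)P 2/5
Row 7: (7,1)Q 2/3 · (7,2)Q 3/5 · (7,3)P 1/5 · (7,4)Q 2/5 · (7,5)Q 1/3
Sum over 33 agents: 2/3 + 4/5 + 4/5 + 5/5 + 3/3 + 3/5 + 1/8 + 6/8 + 7/7 + 4/4 + 1/5 + 3/8 + 4/8 + 6/7 + 2/4 + 3/7 + 3/8 + 2/7 + 2/4 + 3/7 + 4/8 + 4/8 + 1/5 + 0/4 + 4/7 + 4/8 + 4/8 + 2/5 + 2/3 + 3/5 + 1/5 + 2/5 + 1/3 = 14753/840; mean = 14753/840 ÷ 33 = 14753/27720 = 0.532215… → 0.532.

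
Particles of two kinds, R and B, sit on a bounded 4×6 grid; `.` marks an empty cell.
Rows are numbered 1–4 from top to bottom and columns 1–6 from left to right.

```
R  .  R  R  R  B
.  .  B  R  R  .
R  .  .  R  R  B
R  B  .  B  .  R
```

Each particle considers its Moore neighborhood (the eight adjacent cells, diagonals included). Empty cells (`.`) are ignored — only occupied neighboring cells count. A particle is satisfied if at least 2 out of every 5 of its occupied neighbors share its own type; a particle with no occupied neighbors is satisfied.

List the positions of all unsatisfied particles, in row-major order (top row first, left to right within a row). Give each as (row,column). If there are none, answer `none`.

Row 1: (1,1)R 0/0 ok · (1,3)R 2/3 ok · (1,4)R 4/5 ok · (1,5)R 3/4 ok · (1,6)B 0/2 unhappy
Row 2: (2,3)B 0/4 unhappy · (2,4)R 6/7 ok · (2,5)R 5/7 ok
Row 3: (3,1)R 1/2 ok · (3,4)R 3/5 ok · (3,5)R 4/6 ok · (3,6)B 0/3 unhappy
Row 4: (4,1)R 1/2 ok · (4,2)B 0/2 unhappy · (4,4)B 0/2 unhappy · (4,6)R 1/2 ok

(1,6), (2,3), (3,6), (4,2), (4,4)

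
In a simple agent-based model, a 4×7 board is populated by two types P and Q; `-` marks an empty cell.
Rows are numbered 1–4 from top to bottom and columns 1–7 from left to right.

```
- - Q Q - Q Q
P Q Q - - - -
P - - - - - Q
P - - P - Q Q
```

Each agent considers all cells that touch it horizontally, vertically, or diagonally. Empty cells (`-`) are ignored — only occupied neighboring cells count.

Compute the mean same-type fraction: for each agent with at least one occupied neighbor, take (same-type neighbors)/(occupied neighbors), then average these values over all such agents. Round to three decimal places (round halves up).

0.889

Row 1: (1,3)Q 3/3 · (1,4)Q 2/2 · (1,6)Q 1/1 · (1,7)Q 1/1
Row 2: (2,1)P 1/2 · (2,2)Q 2/4 · (2,3)Q 3/3
Row 3: (3,1)P 2/3 · (3,7)Q 2/2
Row 4: (4,1)P 1/1 · (4,4)P — no occupied neighbors · (4,6)Q 2/2 · (4,7)Q 2/2
Sum over 12 agents: 3/3 + 2/2 + 1/1 + 1/1 + 1/2 + 2/4 + 3/3 + 2/3 + 2/2 + 1/1 + 2/2 + 2/2 = 32/3; mean = 32/3 ÷ 12 = 8/9 = 0.888888… → 0.889.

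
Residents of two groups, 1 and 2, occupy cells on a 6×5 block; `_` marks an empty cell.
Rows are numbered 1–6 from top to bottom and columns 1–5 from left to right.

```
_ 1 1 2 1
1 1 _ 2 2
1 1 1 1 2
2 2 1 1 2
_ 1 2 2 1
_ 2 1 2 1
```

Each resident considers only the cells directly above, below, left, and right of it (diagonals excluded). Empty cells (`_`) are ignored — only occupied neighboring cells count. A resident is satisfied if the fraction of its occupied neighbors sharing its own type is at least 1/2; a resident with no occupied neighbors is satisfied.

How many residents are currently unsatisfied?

(1,2)1 2/2 ✓
(1,3)1 1/2 ✓
(1,4)2 1/3 ✗
(1,5)1 0/2 ✗
(2,1)1 2/2 ✓
(2,2)1 3/3 ✓
(2,4)2 2/3 ✓
(2,5)2 2/3 ✓
(3,1)1 2/3 ✓
(3,2)1 3/4 ✓
(3,3)1 3/3 ✓
(3,4)1 2/4 ✓
(3,5)2 2/3 ✓
(4,1)2 1/2 ✓
(4,2)2 1/4 ✗
(4,3)1 2/4 ✓
(4,4)1 2/4 ✓
(4,5)2 1/3 ✗
(5,2)1 0/3 ✗
(5,3)2 1/4 ✗
(5,4)2 2/4 ✓
(5,5)1 1/3 ✗
(6,2)2 0/2 ✗
(6,3)1 0/3 ✗
(6,4)2 1/3 ✗
(6,5)1 1/2 ✓
Unsatisfied: (1,4), (1,5), (4,2), (4,5), (5,2), (5,3), (5,5), (6,2), (6,3), (6,4) — 10 in total.

10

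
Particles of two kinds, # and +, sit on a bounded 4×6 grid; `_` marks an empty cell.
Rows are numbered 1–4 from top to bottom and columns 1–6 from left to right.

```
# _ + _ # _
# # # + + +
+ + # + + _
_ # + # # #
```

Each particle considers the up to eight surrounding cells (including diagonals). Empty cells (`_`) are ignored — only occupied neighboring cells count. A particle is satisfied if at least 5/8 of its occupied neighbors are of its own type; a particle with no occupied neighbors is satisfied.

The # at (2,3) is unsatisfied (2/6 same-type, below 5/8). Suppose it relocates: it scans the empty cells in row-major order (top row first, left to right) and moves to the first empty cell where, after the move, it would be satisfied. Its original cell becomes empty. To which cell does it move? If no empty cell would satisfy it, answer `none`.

(1,2)

Vacating (2,3). Empty cells in order:
  (1,2): 3/4 same-type → satisfied — stop here.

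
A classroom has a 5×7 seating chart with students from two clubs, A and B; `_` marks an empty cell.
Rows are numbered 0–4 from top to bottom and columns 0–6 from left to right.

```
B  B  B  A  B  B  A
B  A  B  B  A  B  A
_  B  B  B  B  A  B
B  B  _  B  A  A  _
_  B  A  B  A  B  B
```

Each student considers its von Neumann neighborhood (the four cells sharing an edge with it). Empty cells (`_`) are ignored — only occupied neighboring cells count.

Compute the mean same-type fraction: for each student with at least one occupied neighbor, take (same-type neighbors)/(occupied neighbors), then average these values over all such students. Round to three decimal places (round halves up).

0.505

Row 0: (0,0)B 2/2 · (0,1)B 2/3 · (0,2)B 2/3 · (0,3)A 0/3 · (0,4)B 1/3 · (0,5)B 2/3 · (0,6)A 1/2
Row 1: (1,0)B 1/2 · (1,1)A 0/4 · (1,2)B 3/4 · (1,3)B 2/4 · (1,4)A 0/4 · (1,5)B 1/4 · (1,6)A 1/3
Row 2: (2,1)B 2/3 · (2,2)B 3/3 · (2,3)B 4/4 · (2,4)B 1/4 · (2,5)A 1/4 · (2,6)B 0/2
Row 3: (3,0)B 1/1 · (3,1)B 3/3 · (3,3)B 2/3 · (3,4)A 2/4 · (3,5)A 2/3
Row 4: (4,1)B 1/2 · (4,2)A 0/2 · (4,3)B 1/3 · (4,4)A 1/3 · (4,5)B 1/3 · (4,6)B 1/1
Sum over 31 students: 2/2 + 2/3 + 2/3 + 0/3 + 1/3 + 2/3 + 1/2 + 1/2 + 0/4 + 3/4 + 2/4 + 0/4 + 1/4 + 1/3 + 2/3 + 3/3 + 4/4 + 1/4 + 1/4 + 0/2 + 1/1 + 3/3 + 2/3 + 2/4 + 2/3 + 1/2 + 0/2 + 1/3 + 1/3 + 1/3 + 1/1 = 47/3; mean = 47/3 ÷ 31 = 47/93 = 0.505376… → 0.505.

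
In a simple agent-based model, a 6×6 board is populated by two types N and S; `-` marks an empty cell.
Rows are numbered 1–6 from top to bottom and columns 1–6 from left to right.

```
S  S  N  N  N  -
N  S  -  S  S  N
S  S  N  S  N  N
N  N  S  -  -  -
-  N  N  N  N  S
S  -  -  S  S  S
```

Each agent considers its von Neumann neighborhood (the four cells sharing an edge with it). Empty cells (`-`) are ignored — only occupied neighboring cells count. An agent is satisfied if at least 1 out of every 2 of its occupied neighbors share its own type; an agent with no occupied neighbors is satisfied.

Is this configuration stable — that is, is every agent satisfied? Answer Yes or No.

No

Row 1: (1,1)S 1/2 ok · (1,2)S 2/3 ok · (1,3)N 1/2 ok · (1,4)N 2/3 ok · (1,5)N 1/2 ok
Row 2: (2,1)N 0/3 unhappy · (2,2)S 2/3 ok · (2,4)S 2/3 ok · (2,5)S 1/4 unhappy · (2,6)N 1/2 ok
Row 3: (3,1)S 1/3 unhappy · (3,2)S 2/4 ok · (3,3)N 0/3 unhappy · (3,4)S 1/3 unhappy · (3,5)N 1/3 unhappy · (3,6)N 2/2 ok
Row 4: (4,1)N 1/2 ok · (4,2)N 2/4 ok · (4,3)S 0/3 unhappy
Row 5: (5,2)N 2/2 ok · (5,3)N 2/3 ok · (5,4)N 2/3 ok · (5,5)N 1/3 unhappy · (5,6)S 1/2 ok
Row 6: (6,1)S 0/0 ok · (6,4)S 1/2 ok · (6,5)S 2/3 ok · (6,6)S 2/2 ok
For instance (2,1) has only 0/3 same-type neighbors, below 1/2.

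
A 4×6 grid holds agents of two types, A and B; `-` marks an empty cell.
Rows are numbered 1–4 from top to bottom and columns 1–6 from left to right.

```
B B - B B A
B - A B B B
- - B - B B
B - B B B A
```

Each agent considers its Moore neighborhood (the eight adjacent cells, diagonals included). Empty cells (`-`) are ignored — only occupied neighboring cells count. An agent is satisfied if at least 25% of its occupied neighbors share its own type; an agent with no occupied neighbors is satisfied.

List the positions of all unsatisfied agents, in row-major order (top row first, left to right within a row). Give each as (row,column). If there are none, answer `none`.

(1,6), (2,3), (4,6)

(1,1)B 2/2 ✓
(1,2)B 2/3 ✓
(1,4)B 3/4 ✓
(1,5)B 4/5 ✓
(1,6)A 0/3 ✗
(2,1)B 2/2 ✓
(2,3)A 0/4 ✗
(2,4)B 5/6 ✓
(2,5)B 6/7 ✓
(2,6)B 4/5 ✓
(3,3)B 3/4 ✓
(3,5)B 6/7 ✓
(3,6)B 4/5 ✓
(4,1)B 0/0 ✓
(4,3)B 2/2 ✓
(4,4)B 4/4 ✓
(4,5)B 3/4 ✓
(4,6)A 0/3 ✗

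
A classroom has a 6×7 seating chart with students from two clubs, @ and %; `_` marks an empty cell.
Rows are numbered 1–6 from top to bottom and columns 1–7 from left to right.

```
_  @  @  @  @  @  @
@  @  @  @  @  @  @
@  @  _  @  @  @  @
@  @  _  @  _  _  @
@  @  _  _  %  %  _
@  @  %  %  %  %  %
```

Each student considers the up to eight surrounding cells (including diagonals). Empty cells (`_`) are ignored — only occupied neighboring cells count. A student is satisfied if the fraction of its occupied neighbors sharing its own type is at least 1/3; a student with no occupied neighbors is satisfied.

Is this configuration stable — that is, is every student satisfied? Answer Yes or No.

(1,2)@ 4/4 ok
(1,3)@ 5/5 ok
(1,4)@ 5/5 ok
(1,5)@ 5/5 ok
(1,6)@ 5/5 ok
(1,7)@ 3/3 ok
(2,1)@ 4/4 ok
(2,2)@ 6/6 ok
(2,3)@ 7/7 ok
(2,4)@ 7/7 ok
(2,5)@ 8/8 ok
(2,6)@ 8/8 ok
(2,7)@ 5/5 ok
(3,1)@ 5/5 ok
(3,2)@ 6/6 ok
(3,4)@ 5/5 ok
(3,5)@ 6/6 ok
(3,6)@ 6/6 ok
(3,7)@ 4/4 ok
(4,1)@ 5/5 ok
(4,2)@ 5/5 ok
(4,4)@ 2/3 ok
(4,7)@ 2/3 ok
(5,1)@ 5/5 ok
(5,2)@ 5/6 ok
(5,5)% 4/5 ok
(5,6)% 4/5 ok
(6,1)@ 3/3 ok
(6,2)@ 3/4 ok
(6,3)% 1/3 ok
(6,4)% 3/3 ok
(6,5)% 4/4 ok
(6,6)% 4/4 ok
(6,7)% 2/2 ok
All meet the threshold, so the configuration is stable.

Yes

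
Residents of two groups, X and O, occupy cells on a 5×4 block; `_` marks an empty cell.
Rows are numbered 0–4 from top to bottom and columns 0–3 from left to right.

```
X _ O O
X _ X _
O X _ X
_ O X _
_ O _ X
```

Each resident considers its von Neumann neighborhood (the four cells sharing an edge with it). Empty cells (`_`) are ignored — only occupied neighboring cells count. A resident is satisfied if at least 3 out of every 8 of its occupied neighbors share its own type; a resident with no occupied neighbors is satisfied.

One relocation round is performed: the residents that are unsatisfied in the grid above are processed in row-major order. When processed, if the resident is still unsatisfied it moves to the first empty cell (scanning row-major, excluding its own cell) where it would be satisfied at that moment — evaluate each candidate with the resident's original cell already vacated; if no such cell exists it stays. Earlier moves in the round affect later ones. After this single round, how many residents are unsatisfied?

Initially unsatisfied (in order): (1,2), (2,0), (2,1), (3,1), (3,2).
  (1,2) → (0,1).
  (2,0) → (1,2).
  (2,1) → (1,1).
  (3,1): now satisfied by earlier moves; stays.
  (3,2) → (2,0).
Resulting grid:
X X O O
X X O _
X _ _ X
_ O _ _
_ O _ X
All satisfied now.

0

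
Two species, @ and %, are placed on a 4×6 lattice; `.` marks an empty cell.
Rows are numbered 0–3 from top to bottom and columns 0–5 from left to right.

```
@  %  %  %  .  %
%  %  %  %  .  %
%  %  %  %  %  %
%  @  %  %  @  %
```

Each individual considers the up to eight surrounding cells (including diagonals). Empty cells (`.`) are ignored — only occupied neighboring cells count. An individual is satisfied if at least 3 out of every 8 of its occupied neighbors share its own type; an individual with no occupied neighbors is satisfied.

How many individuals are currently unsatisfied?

Row 0: (0,0)@ 0/3 ✗ · (0,1)% 4/5 ✓ · (0,2)% 5/5 ✓ · (0,3)% 3/3 ✓ · (0,5)% 1/1 ✓
Row 1: (1,0)% 4/5 ✓ · (1,1)% 7/8 ✓ · (1,2)% 8/8 ✓ · (1,3)% 6/6 ✓ · (1,5)% 3/3 ✓
Row 2: (2,0)% 4/5 ✓ · (2,1)% 7/8 ✓ · (2,2)% 7/8 ✓ · (2,3)% 6/7 ✓ · (2,4)% 6/7 ✓ · (2,5)% 3/4 ✓
Row 3: (3,0)% 2/3 ✓ · (3,1)@ 0/5 ✗ · (3,2)% 4/5 ✓ · (3,3)% 4/5 ✓ · (3,4)@ 0/5 ✗ · (3,5)% 2/3 ✓
Unsatisfied: (0,0), (3,1), (3,4) — 3 in total.

3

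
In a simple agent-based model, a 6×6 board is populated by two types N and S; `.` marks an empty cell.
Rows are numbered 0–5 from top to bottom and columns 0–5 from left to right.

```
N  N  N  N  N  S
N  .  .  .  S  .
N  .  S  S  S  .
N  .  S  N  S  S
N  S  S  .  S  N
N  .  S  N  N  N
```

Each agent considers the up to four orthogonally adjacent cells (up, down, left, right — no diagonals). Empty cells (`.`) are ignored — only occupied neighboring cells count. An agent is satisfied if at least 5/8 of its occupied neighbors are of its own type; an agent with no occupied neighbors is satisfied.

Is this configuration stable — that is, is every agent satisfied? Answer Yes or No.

No

(0,0)N 2/2 satisfied
(0,1)N 2/2 satisfied
(0,2)N 2/2 satisfied
(0,3)N 2/2 satisfied
(0,4)N 1/3 not
(0,5)S 0/1 not
(1,0)N 2/2 satisfied
(1,4)S 1/2 not
(2,0)N 2/2 satisfied
(2,2)S 2/2 satisfied
(2,3)S 2/3 satisfied
(2,4)S 3/3 satisfied
(3,0)N 2/2 satisfied
(3,2)S 2/3 satisfied
(3,3)N 0/3 not
(3,4)S 3/4 satisfied
(3,5)S 1/2 not
(4,0)N 2/3 satisfied
(4,1)S 1/2 not
(4,2)S 3/3 satisfied
(4,4)S 1/3 not
(4,5)N 1/3 not
(5,0)N 1/1 satisfied
(5,2)S 1/2 not
(5,3)N 1/2 not
(5,4)N 2/3 satisfied
(5,5)N 2/2 satisfied
For instance (0,4) has only 1/3 same-type neighbors, below 5/8.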